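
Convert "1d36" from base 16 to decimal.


Input: "1d36" in base 16
Positional expansion:
  Digit '1' (value 1) x 16^3 = 4096
  Digit 'd' (value 13) x 16^2 = 3328
  Digit '3' (value 3) x 16^1 = 48
  Digit '6' (value 6) x 16^0 = 6
Sum = 7478

7478


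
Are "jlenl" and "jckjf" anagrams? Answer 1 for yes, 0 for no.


Strings: "jlenl", "jckjf"
Sorted first:  ejlln
Sorted second: cfjjk
Differ at position 0: 'e' vs 'c' => not anagrams

0


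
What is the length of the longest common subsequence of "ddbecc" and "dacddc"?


LCS of "ddbecc" and "dacddc"
DP table:
           d    a    c    d    d    c
      0    0    0    0    0    0    0
  d   0    1    1    1    1    1    1
  d   0    1    1    1    2    2    2
  b   0    1    1    1    2    2    2
  e   0    1    1    1    2    2    2
  c   0    1    1    2    2    2    3
  c   0    1    1    2    2    2    3
LCS length = dp[6][6] = 3

3


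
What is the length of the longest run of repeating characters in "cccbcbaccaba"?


Input: "cccbcbaccaba"
Scanning for longest run:
  Position 1 ('c'): continues run of 'c', length=2
  Position 2 ('c'): continues run of 'c', length=3
  Position 3 ('b'): new char, reset run to 1
  Position 4 ('c'): new char, reset run to 1
  Position 5 ('b'): new char, reset run to 1
  Position 6 ('a'): new char, reset run to 1
  Position 7 ('c'): new char, reset run to 1
  Position 8 ('c'): continues run of 'c', length=2
  Position 9 ('a'): new char, reset run to 1
  Position 10 ('b'): new char, reset run to 1
  Position 11 ('a'): new char, reset run to 1
Longest run: 'c' with length 3

3


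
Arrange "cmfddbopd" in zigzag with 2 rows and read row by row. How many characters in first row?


Zigzag "cmfddbopd" into 2 rows:
Placing characters:
  'c' => row 0
  'm' => row 1
  'f' => row 0
  'd' => row 1
  'd' => row 0
  'b' => row 1
  'o' => row 0
  'p' => row 1
  'd' => row 0
Rows:
  Row 0: "cfdod"
  Row 1: "mdbp"
First row length: 5

5


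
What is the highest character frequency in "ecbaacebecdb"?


Input: ecbaacebecdb
Character counts:
  'a': 2
  'b': 3
  'c': 3
  'd': 1
  'e': 3
Maximum frequency: 3

3


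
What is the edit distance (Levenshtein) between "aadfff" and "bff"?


Computing edit distance: "aadfff" -> "bff"
DP table:
           b    f    f
      0    1    2    3
  a   1    1    2    3
  a   2    2    2    3
  d   3    3    3    3
  f   4    4    3    3
  f   5    5    4    3
  f   6    6    5    4
Edit distance = dp[6][3] = 4

4


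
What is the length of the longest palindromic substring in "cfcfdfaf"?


Input: "cfcfdfaf"
Checking substrings for palindromes:
  [0:3] "cfc" (len 3) => palindrome
  [1:4] "fcf" (len 3) => palindrome
  [3:6] "fdf" (len 3) => palindrome
  [5:8] "faf" (len 3) => palindrome
Longest palindromic substring: "cfc" with length 3

3


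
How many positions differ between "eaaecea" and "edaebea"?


Comparing "eaaecea" and "edaebea" position by position:
  Position 0: 'e' vs 'e' => same
  Position 1: 'a' vs 'd' => DIFFER
  Position 2: 'a' vs 'a' => same
  Position 3: 'e' vs 'e' => same
  Position 4: 'c' vs 'b' => DIFFER
  Position 5: 'e' vs 'e' => same
  Position 6: 'a' vs 'a' => same
Positions that differ: 2

2


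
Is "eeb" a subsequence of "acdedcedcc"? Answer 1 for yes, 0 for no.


Check if "eeb" is a subsequence of "acdedcedcc"
Greedy scan:
  Position 0 ('a'): no match needed
  Position 1 ('c'): no match needed
  Position 2 ('d'): no match needed
  Position 3 ('e'): matches sub[0] = 'e'
  Position 4 ('d'): no match needed
  Position 5 ('c'): no match needed
  Position 6 ('e'): matches sub[1] = 'e'
  Position 7 ('d'): no match needed
  Position 8 ('c'): no match needed
  Position 9 ('c'): no match needed
Only matched 2/3 characters => not a subsequence

0


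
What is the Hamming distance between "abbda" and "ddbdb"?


Comparing "abbda" and "ddbdb" position by position:
  Position 0: 'a' vs 'd' => differ
  Position 1: 'b' vs 'd' => differ
  Position 2: 'b' vs 'b' => same
  Position 3: 'd' vs 'd' => same
  Position 4: 'a' vs 'b' => differ
Total differences (Hamming distance): 3

3


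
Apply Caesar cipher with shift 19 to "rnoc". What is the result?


Caesar cipher: shift "rnoc" by 19
  'r' (pos 17) + 19 = pos 10 = 'k'
  'n' (pos 13) + 19 = pos 6 = 'g'
  'o' (pos 14) + 19 = pos 7 = 'h'
  'c' (pos 2) + 19 = pos 21 = 'v'
Result: kghv

kghv


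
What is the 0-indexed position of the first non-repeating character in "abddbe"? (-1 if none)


Input: abddbe
Character frequencies:
  'a': 1
  'b': 2
  'd': 2
  'e': 1
Scanning left to right for freq == 1:
  Position 0 ('a'): unique! => answer = 0

0


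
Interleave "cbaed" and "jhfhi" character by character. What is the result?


Interleaving "cbaed" and "jhfhi":
  Position 0: 'c' from first, 'j' from second => "cj"
  Position 1: 'b' from first, 'h' from second => "bh"
  Position 2: 'a' from first, 'f' from second => "af"
  Position 3: 'e' from first, 'h' from second => "eh"
  Position 4: 'd' from first, 'i' from second => "di"
Result: cjbhafehdi

cjbhafehdi


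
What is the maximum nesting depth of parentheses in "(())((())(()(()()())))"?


Input: "(())((())(()(()()())))"
Tracking depth:
  Position 0 '(': depth becomes 1
  Position 1 '(': depth becomes 2
  Position 2 ')': depth becomes 1
  Position 3 ')': depth becomes 0
  Position 4 '(': depth becomes 1
  Position 5 '(': depth becomes 2
  Position 6 '(': depth becomes 3
  Position 7 ')': depth becomes 2
  Position 8 ')': depth becomes 1
  Position 9 '(': depth becomes 2
  Position 10 '(': depth becomes 3
  Position 11 ')': depth becomes 2
  Position 12 '(': depth becomes 3
  Position 13 '(': depth becomes 4
  Position 14 ')': depth becomes 3
  Position 15 '(': depth becomes 4
  Position 16 ')': depth becomes 3
  Position 17 '(': depth becomes 4
  Position 18 ')': depth becomes 3
  Position 19 ')': depth becomes 2
  Position 20 ')': depth becomes 1
  Position 21 ')': depth becomes 0
Maximum depth reached: 4

4


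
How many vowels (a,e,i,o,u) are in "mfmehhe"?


Input: mfmehhe
Checking each character:
  'm' at position 0: consonant
  'f' at position 1: consonant
  'm' at position 2: consonant
  'e' at position 3: vowel (running total: 1)
  'h' at position 4: consonant
  'h' at position 5: consonant
  'e' at position 6: vowel (running total: 2)
Total vowels: 2

2


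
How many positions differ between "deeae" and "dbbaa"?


Comparing "deeae" and "dbbaa" position by position:
  Position 0: 'd' vs 'd' => same
  Position 1: 'e' vs 'b' => DIFFER
  Position 2: 'e' vs 'b' => DIFFER
  Position 3: 'a' vs 'a' => same
  Position 4: 'e' vs 'a' => DIFFER
Positions that differ: 3

3


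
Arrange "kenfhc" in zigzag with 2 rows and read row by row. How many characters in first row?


Zigzag "kenfhc" into 2 rows:
Placing characters:
  'k' => row 0
  'e' => row 1
  'n' => row 0
  'f' => row 1
  'h' => row 0
  'c' => row 1
Rows:
  Row 0: "knh"
  Row 1: "efc"
First row length: 3

3


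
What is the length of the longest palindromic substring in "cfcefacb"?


Input: "cfcefacb"
Checking substrings for palindromes:
  [0:3] "cfc" (len 3) => palindrome
Longest palindromic substring: "cfc" with length 3

3


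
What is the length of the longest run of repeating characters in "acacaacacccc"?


Input: "acacaacacccc"
Scanning for longest run:
  Position 1 ('c'): new char, reset run to 1
  Position 2 ('a'): new char, reset run to 1
  Position 3 ('c'): new char, reset run to 1
  Position 4 ('a'): new char, reset run to 1
  Position 5 ('a'): continues run of 'a', length=2
  Position 6 ('c'): new char, reset run to 1
  Position 7 ('a'): new char, reset run to 1
  Position 8 ('c'): new char, reset run to 1
  Position 9 ('c'): continues run of 'c', length=2
  Position 10 ('c'): continues run of 'c', length=3
  Position 11 ('c'): continues run of 'c', length=4
Longest run: 'c' with length 4

4


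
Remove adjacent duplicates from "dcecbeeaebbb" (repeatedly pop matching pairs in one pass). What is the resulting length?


Input: dcecbeeaebbb
Stack-based adjacent duplicate removal:
  Read 'd': push. Stack: d
  Read 'c': push. Stack: dc
  Read 'e': push. Stack: dce
  Read 'c': push. Stack: dcec
  Read 'b': push. Stack: dcecb
  Read 'e': push. Stack: dcecbe
  Read 'e': matches stack top 'e' => pop. Stack: dcecb
  Read 'a': push. Stack: dcecba
  Read 'e': push. Stack: dcecbae
  Read 'b': push. Stack: dcecbaeb
  Read 'b': matches stack top 'b' => pop. Stack: dcecbae
  Read 'b': push. Stack: dcecbaeb
Final stack: "dcecbaeb" (length 8)

8


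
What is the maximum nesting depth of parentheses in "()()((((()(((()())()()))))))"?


Input: "()()((((()(((()())()()))))))"
Tracking depth:
  Position 0 '(': depth becomes 1
  Position 1 ')': depth becomes 0
  Position 2 '(': depth becomes 1
  Position 3 ')': depth becomes 0
  Position 4 '(': depth becomes 1
  Position 5 '(': depth becomes 2
  Position 6 '(': depth becomes 3
  Position 7 '(': depth becomes 4
  Position 8 '(': depth becomes 5
  Position 9 ')': depth becomes 4
  Position 10 '(': depth becomes 5
  Position 11 '(': depth becomes 6
  Position 12 '(': depth becomes 7
  Position 13 '(': depth becomes 8
  Position 14 ')': depth becomes 7
  Position 15 '(': depth becomes 8
  Position 16 ')': depth becomes 7
  Position 17 ')': depth becomes 6
  Position 18 '(': depth becomes 7
  Position 19 ')': depth becomes 6
  Position 20 '(': depth becomes 7
  Position 21 ')': depth becomes 6
  Position 22 ')': depth becomes 5
  Position 23 ')': depth becomes 4
  Position 24 ')': depth becomes 3
  Position 25 ')': depth becomes 2
  Position 26 ')': depth becomes 1
  Position 27 ')': depth becomes 0
Maximum depth reached: 8

8


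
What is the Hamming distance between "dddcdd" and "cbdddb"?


Comparing "dddcdd" and "cbdddb" position by position:
  Position 0: 'd' vs 'c' => differ
  Position 1: 'd' vs 'b' => differ
  Position 2: 'd' vs 'd' => same
  Position 3: 'c' vs 'd' => differ
  Position 4: 'd' vs 'd' => same
  Position 5: 'd' vs 'b' => differ
Total differences (Hamming distance): 4

4


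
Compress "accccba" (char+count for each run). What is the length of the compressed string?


Input: accccba
Runs:
  'a' x 1 => "a1"
  'c' x 4 => "c4"
  'b' x 1 => "b1"
  'a' x 1 => "a1"
Compressed: "a1c4b1a1"
Compressed length: 8

8


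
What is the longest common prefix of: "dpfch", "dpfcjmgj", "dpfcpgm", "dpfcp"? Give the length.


Words: dpfch, dpfcjmgj, dpfcpgm, dpfcp
  Position 0: all 'd' => match
  Position 1: all 'p' => match
  Position 2: all 'f' => match
  Position 3: all 'c' => match
  Position 4: ('h', 'j', 'p', 'p') => mismatch, stop
LCP = "dpfc" (length 4)

4


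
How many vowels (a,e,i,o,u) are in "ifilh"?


Input: ifilh
Checking each character:
  'i' at position 0: vowel (running total: 1)
  'f' at position 1: consonant
  'i' at position 2: vowel (running total: 2)
  'l' at position 3: consonant
  'h' at position 4: consonant
Total vowels: 2

2


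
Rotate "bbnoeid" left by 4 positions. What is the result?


Input: "bbnoeid", rotate left by 4
First 4 characters: "bbno"
Remaining characters: "eid"
Concatenate remaining + first: "eid" + "bbno" = "eidbbno"

eidbbno


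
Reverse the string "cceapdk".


Input: cceapdk
Reading characters right to left:
  Position 6: 'k'
  Position 5: 'd'
  Position 4: 'p'
  Position 3: 'a'
  Position 2: 'e'
  Position 1: 'c'
  Position 0: 'c'
Reversed: kdpaecc

kdpaecc


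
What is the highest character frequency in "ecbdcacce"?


Input: ecbdcacce
Character counts:
  'a': 1
  'b': 1
  'c': 4
  'd': 1
  'e': 2
Maximum frequency: 4

4


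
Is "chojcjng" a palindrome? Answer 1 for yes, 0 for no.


Input: chojcjng
Reversed: gnjcjohc
  Compare pos 0 ('c') with pos 7 ('g'): MISMATCH
  Compare pos 1 ('h') with pos 6 ('n'): MISMATCH
  Compare pos 2 ('o') with pos 5 ('j'): MISMATCH
  Compare pos 3 ('j') with pos 4 ('c'): MISMATCH
Result: not a palindrome

0


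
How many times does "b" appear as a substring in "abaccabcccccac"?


Searching for "b" in "abaccabcccccac"
Scanning each position:
  Position 0: "a" => no
  Position 1: "b" => MATCH
  Position 2: "a" => no
  Position 3: "c" => no
  Position 4: "c" => no
  Position 5: "a" => no
  Position 6: "b" => MATCH
  Position 7: "c" => no
  Position 8: "c" => no
  Position 9: "c" => no
  Position 10: "c" => no
  Position 11: "c" => no
  Position 12: "a" => no
  Position 13: "c" => no
Total occurrences: 2

2


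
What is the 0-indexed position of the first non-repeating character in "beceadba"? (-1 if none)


Input: beceadba
Character frequencies:
  'a': 2
  'b': 2
  'c': 1
  'd': 1
  'e': 2
Scanning left to right for freq == 1:
  Position 0 ('b'): freq=2, skip
  Position 1 ('e'): freq=2, skip
  Position 2 ('c'): unique! => answer = 2

2


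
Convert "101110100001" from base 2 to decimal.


Input: "101110100001" in base 2
Positional expansion:
  Digit '1' (value 1) x 2^11 = 2048
  Digit '0' (value 0) x 2^10 = 0
  Digit '1' (value 1) x 2^9 = 512
  Digit '1' (value 1) x 2^8 = 256
  Digit '1' (value 1) x 2^7 = 128
  Digit '0' (value 0) x 2^6 = 0
  Digit '1' (value 1) x 2^5 = 32
  Digit '0' (value 0) x 2^4 = 0
  Digit '0' (value 0) x 2^3 = 0
  Digit '0' (value 0) x 2^2 = 0
  Digit '0' (value 0) x 2^1 = 0
  Digit '1' (value 1) x 2^0 = 1
Sum = 2977

2977


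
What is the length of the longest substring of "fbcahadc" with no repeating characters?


Input: "fbcahadc"
Sliding window (track last position of each char):
  Position 0 ('f'): window [0,0] length 1 -- new best
  Position 1 ('b'): window [0,1] length 2 -- new best
  Position 2 ('c'): window [0,2] length 3 -- new best
  Position 3 ('a'): window [0,3] length 4 -- new best
  Position 4 ('h'): window [0,4] length 5 -- new best
  Position 5 ('a'): repeat (last at 3), move window start to 4
  Position 5 ('a'): window [4,5] length 2
  Position 6 ('d'): window [4,6] length 3
  Position 7 ('c'): window [4,7] length 4
Longest substring with no repeats: "fbcah" with length 5

5


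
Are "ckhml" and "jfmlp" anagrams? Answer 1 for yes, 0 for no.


Strings: "ckhml", "jfmlp"
Sorted first:  chklm
Sorted second: fjlmp
Differ at position 0: 'c' vs 'f' => not anagrams

0


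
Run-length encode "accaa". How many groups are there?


Input: accaa
Scanning for consecutive runs:
  Group 1: 'a' x 1 (positions 0-0)
  Group 2: 'c' x 2 (positions 1-2)
  Group 3: 'a' x 2 (positions 3-4)
Total groups: 3

3


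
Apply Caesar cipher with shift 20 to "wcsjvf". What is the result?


Caesar cipher: shift "wcsjvf" by 20
  'w' (pos 22) + 20 = pos 16 = 'q'
  'c' (pos 2) + 20 = pos 22 = 'w'
  's' (pos 18) + 20 = pos 12 = 'm'
  'j' (pos 9) + 20 = pos 3 = 'd'
  'v' (pos 21) + 20 = pos 15 = 'p'
  'f' (pos 5) + 20 = pos 25 = 'z'
Result: qwmdpz

qwmdpz


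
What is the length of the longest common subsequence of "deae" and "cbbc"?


LCS of "deae" and "cbbc"
DP table:
           c    b    b    c
      0    0    0    0    0
  d   0    0    0    0    0
  e   0    0    0    0    0
  a   0    0    0    0    0
  e   0    0    0    0    0
LCS length = dp[4][4] = 0

0


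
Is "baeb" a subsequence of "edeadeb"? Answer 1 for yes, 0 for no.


Check if "baeb" is a subsequence of "edeadeb"
Greedy scan:
  Position 0 ('e'): no match needed
  Position 1 ('d'): no match needed
  Position 2 ('e'): no match needed
  Position 3 ('a'): no match needed
  Position 4 ('d'): no match needed
  Position 5 ('e'): no match needed
  Position 6 ('b'): matches sub[0] = 'b'
Only matched 1/4 characters => not a subsequence

0


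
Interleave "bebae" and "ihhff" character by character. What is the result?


Interleaving "bebae" and "ihhff":
  Position 0: 'b' from first, 'i' from second => "bi"
  Position 1: 'e' from first, 'h' from second => "eh"
  Position 2: 'b' from first, 'h' from second => "bh"
  Position 3: 'a' from first, 'f' from second => "af"
  Position 4: 'e' from first, 'f' from second => "ef"
Result: biehbhafef

biehbhafef


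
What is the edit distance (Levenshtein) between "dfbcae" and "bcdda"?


Computing edit distance: "dfbcae" -> "bcdda"
DP table:
           b    c    d    d    a
      0    1    2    3    4    5
  d   1    1    2    2    3    4
  f   2    2    2    3    3    4
  b   3    2    3    3    4    4
  c   4    3    2    3    4    5
  a   5    4    3    3    4    4
  e   6    5    4    4    4    5
Edit distance = dp[6][5] = 5

5


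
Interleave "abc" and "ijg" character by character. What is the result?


Interleaving "abc" and "ijg":
  Position 0: 'a' from first, 'i' from second => "ai"
  Position 1: 'b' from first, 'j' from second => "bj"
  Position 2: 'c' from first, 'g' from second => "cg"
Result: aibjcg

aibjcg


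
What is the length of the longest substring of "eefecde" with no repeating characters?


Input: "eefecde"
Sliding window (track last position of each char):
  Position 0 ('e'): window [0,0] length 1 -- new best
  Position 1 ('e'): repeat (last at 0), move window start to 1
  Position 1 ('e'): window [1,1] length 1
  Position 2 ('f'): window [1,2] length 2 -- new best
  Position 3 ('e'): repeat (last at 1), move window start to 2
  Position 3 ('e'): window [2,3] length 2
  Position 4 ('c'): window [2,4] length 3 -- new best
  Position 5 ('d'): window [2,5] length 4 -- new best
  Position 6 ('e'): repeat (last at 3), move window start to 4
  Position 6 ('e'): window [4,6] length 3
Longest substring with no repeats: "fecd" with length 4

4


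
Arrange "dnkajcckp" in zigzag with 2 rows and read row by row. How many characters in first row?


Zigzag "dnkajcckp" into 2 rows:
Placing characters:
  'd' => row 0
  'n' => row 1
  'k' => row 0
  'a' => row 1
  'j' => row 0
  'c' => row 1
  'c' => row 0
  'k' => row 1
  'p' => row 0
Rows:
  Row 0: "dkjcp"
  Row 1: "nack"
First row length: 5

5


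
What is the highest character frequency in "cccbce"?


Input: cccbce
Character counts:
  'b': 1
  'c': 4
  'e': 1
Maximum frequency: 4

4


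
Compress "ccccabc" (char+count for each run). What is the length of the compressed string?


Input: ccccabc
Runs:
  'c' x 4 => "c4"
  'a' x 1 => "a1"
  'b' x 1 => "b1"
  'c' x 1 => "c1"
Compressed: "c4a1b1c1"
Compressed length: 8

8


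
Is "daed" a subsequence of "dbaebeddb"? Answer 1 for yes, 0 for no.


Check if "daed" is a subsequence of "dbaebeddb"
Greedy scan:
  Position 0 ('d'): matches sub[0] = 'd'
  Position 1 ('b'): no match needed
  Position 2 ('a'): matches sub[1] = 'a'
  Position 3 ('e'): matches sub[2] = 'e'
  Position 4 ('b'): no match needed
  Position 5 ('e'): no match needed
  Position 6 ('d'): matches sub[3] = 'd'
  Position 7 ('d'): no match needed
  Position 8 ('b'): no match needed
All 4 characters matched => is a subsequence

1


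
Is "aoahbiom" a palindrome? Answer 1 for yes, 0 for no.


Input: aoahbiom
Reversed: moibhaoa
  Compare pos 0 ('a') with pos 7 ('m'): MISMATCH
  Compare pos 1 ('o') with pos 6 ('o'): match
  Compare pos 2 ('a') with pos 5 ('i'): MISMATCH
  Compare pos 3 ('h') with pos 4 ('b'): MISMATCH
Result: not a palindrome

0


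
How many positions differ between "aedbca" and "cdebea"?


Comparing "aedbca" and "cdebea" position by position:
  Position 0: 'a' vs 'c' => DIFFER
  Position 1: 'e' vs 'd' => DIFFER
  Position 2: 'd' vs 'e' => DIFFER
  Position 3: 'b' vs 'b' => same
  Position 4: 'c' vs 'e' => DIFFER
  Position 5: 'a' vs 'a' => same
Positions that differ: 4

4


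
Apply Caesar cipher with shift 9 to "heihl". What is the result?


Caesar cipher: shift "heihl" by 9
  'h' (pos 7) + 9 = pos 16 = 'q'
  'e' (pos 4) + 9 = pos 13 = 'n'
  'i' (pos 8) + 9 = pos 17 = 'r'
  'h' (pos 7) + 9 = pos 16 = 'q'
  'l' (pos 11) + 9 = pos 20 = 'u'
Result: qnrqu

qnrqu


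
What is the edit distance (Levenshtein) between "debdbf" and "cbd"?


Computing edit distance: "debdbf" -> "cbd"
DP table:
           c    b    d
      0    1    2    3
  d   1    1    2    2
  e   2    2    2    3
  b   3    3    2    3
  d   4    4    3    2
  b   5    5    4    3
  f   6    6    5    4
Edit distance = dp[6][3] = 4

4


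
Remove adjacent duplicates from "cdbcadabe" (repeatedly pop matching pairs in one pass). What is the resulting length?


Input: cdbcadabe
Stack-based adjacent duplicate removal:
  Read 'c': push. Stack: c
  Read 'd': push. Stack: cd
  Read 'b': push. Stack: cdb
  Read 'c': push. Stack: cdbc
  Read 'a': push. Stack: cdbca
  Read 'd': push. Stack: cdbcad
  Read 'a': push. Stack: cdbcada
  Read 'b': push. Stack: cdbcadab
  Read 'e': push. Stack: cdbcadabe
Final stack: "cdbcadabe" (length 9)

9


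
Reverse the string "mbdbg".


Input: mbdbg
Reading characters right to left:
  Position 4: 'g'
  Position 3: 'b'
  Position 2: 'd'
  Position 1: 'b'
  Position 0: 'm'
Reversed: gbdbm

gbdbm


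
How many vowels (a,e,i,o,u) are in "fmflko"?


Input: fmflko
Checking each character:
  'f' at position 0: consonant
  'm' at position 1: consonant
  'f' at position 2: consonant
  'l' at position 3: consonant
  'k' at position 4: consonant
  'o' at position 5: vowel (running total: 1)
Total vowels: 1

1


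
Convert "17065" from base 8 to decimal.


Input: "17065" in base 8
Positional expansion:
  Digit '1' (value 1) x 8^4 = 4096
  Digit '7' (value 7) x 8^3 = 3584
  Digit '0' (value 0) x 8^2 = 0
  Digit '6' (value 6) x 8^1 = 48
  Digit '5' (value 5) x 8^0 = 5
Sum = 7733

7733


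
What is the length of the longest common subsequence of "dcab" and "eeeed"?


LCS of "dcab" and "eeeed"
DP table:
           e    e    e    e    d
      0    0    0    0    0    0
  d   0    0    0    0    0    1
  c   0    0    0    0    0    1
  a   0    0    0    0    0    1
  b   0    0    0    0    0    1
LCS length = dp[4][5] = 1

1


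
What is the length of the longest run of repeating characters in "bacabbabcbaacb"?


Input: "bacabbabcbaacb"
Scanning for longest run:
  Position 1 ('a'): new char, reset run to 1
  Position 2 ('c'): new char, reset run to 1
  Position 3 ('a'): new char, reset run to 1
  Position 4 ('b'): new char, reset run to 1
  Position 5 ('b'): continues run of 'b', length=2
  Position 6 ('a'): new char, reset run to 1
  Position 7 ('b'): new char, reset run to 1
  Position 8 ('c'): new char, reset run to 1
  Position 9 ('b'): new char, reset run to 1
  Position 10 ('a'): new char, reset run to 1
  Position 11 ('a'): continues run of 'a', length=2
  Position 12 ('c'): new char, reset run to 1
  Position 13 ('b'): new char, reset run to 1
Longest run: 'b' with length 2

2


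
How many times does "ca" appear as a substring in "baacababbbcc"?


Searching for "ca" in "baacababbbcc"
Scanning each position:
  Position 0: "ba" => no
  Position 1: "aa" => no
  Position 2: "ac" => no
  Position 3: "ca" => MATCH
  Position 4: "ab" => no
  Position 5: "ba" => no
  Position 6: "ab" => no
  Position 7: "bb" => no
  Position 8: "bb" => no
  Position 9: "bc" => no
  Position 10: "cc" => no
Total occurrences: 1

1


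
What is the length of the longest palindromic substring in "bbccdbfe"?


Input: "bbccdbfe"
Checking substrings for palindromes:
  [0:2] "bb" (len 2) => palindrome
  [2:4] "cc" (len 2) => palindrome
Longest palindromic substring: "bb" with length 2

2


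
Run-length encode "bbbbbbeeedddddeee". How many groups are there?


Input: bbbbbbeeedddddeee
Scanning for consecutive runs:
  Group 1: 'b' x 6 (positions 0-5)
  Group 2: 'e' x 3 (positions 6-8)
  Group 3: 'd' x 5 (positions 9-13)
  Group 4: 'e' x 3 (positions 14-16)
Total groups: 4

4


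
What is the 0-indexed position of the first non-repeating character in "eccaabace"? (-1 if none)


Input: eccaabace
Character frequencies:
  'a': 3
  'b': 1
  'c': 3
  'e': 2
Scanning left to right for freq == 1:
  Position 0 ('e'): freq=2, skip
  Position 1 ('c'): freq=3, skip
  Position 2 ('c'): freq=3, skip
  Position 3 ('a'): freq=3, skip
  Position 4 ('a'): freq=3, skip
  Position 5 ('b'): unique! => answer = 5

5


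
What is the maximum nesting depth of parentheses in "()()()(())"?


Input: "()()()(())"
Tracking depth:
  Position 0 '(': depth becomes 1
  Position 1 ')': depth becomes 0
  Position 2 '(': depth becomes 1
  Position 3 ')': depth becomes 0
  Position 4 '(': depth becomes 1
  Position 5 ')': depth becomes 0
  Position 6 '(': depth becomes 1
  Position 7 '(': depth becomes 2
  Position 8 ')': depth becomes 1
  Position 9 ')': depth becomes 0
Maximum depth reached: 2

2


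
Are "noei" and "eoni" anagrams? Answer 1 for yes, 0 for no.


Strings: "noei", "eoni"
Sorted first:  eino
Sorted second: eino
Sorted forms match => anagrams

1


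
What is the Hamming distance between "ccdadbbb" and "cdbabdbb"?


Comparing "ccdadbbb" and "cdbabdbb" position by position:
  Position 0: 'c' vs 'c' => same
  Position 1: 'c' vs 'd' => differ
  Position 2: 'd' vs 'b' => differ
  Position 3: 'a' vs 'a' => same
  Position 4: 'd' vs 'b' => differ
  Position 5: 'b' vs 'd' => differ
  Position 6: 'b' vs 'b' => same
  Position 7: 'b' vs 'b' => same
Total differences (Hamming distance): 4

4


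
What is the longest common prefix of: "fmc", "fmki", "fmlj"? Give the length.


Words: fmc, fmki, fmlj
  Position 0: all 'f' => match
  Position 1: all 'm' => match
  Position 2: ('c', 'k', 'l') => mismatch, stop
LCP = "fm" (length 2)

2


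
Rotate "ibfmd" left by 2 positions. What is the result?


Input: "ibfmd", rotate left by 2
First 2 characters: "ib"
Remaining characters: "fmd"
Concatenate remaining + first: "fmd" + "ib" = "fmdib"

fmdib


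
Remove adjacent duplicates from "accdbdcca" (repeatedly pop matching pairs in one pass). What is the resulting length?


Input: accdbdcca
Stack-based adjacent duplicate removal:
  Read 'a': push. Stack: a
  Read 'c': push. Stack: ac
  Read 'c': matches stack top 'c' => pop. Stack: a
  Read 'd': push. Stack: ad
  Read 'b': push. Stack: adb
  Read 'd': push. Stack: adbd
  Read 'c': push. Stack: adbdc
  Read 'c': matches stack top 'c' => pop. Stack: adbd
  Read 'a': push. Stack: adbda
Final stack: "adbda" (length 5)

5


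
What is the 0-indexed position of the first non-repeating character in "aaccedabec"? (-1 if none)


Input: aaccedabec
Character frequencies:
  'a': 3
  'b': 1
  'c': 3
  'd': 1
  'e': 2
Scanning left to right for freq == 1:
  Position 0 ('a'): freq=3, skip
  Position 1 ('a'): freq=3, skip
  Position 2 ('c'): freq=3, skip
  Position 3 ('c'): freq=3, skip
  Position 4 ('e'): freq=2, skip
  Position 5 ('d'): unique! => answer = 5

5


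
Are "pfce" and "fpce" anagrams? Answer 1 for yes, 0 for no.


Strings: "pfce", "fpce"
Sorted first:  cefp
Sorted second: cefp
Sorted forms match => anagrams

1


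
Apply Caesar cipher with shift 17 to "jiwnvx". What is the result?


Caesar cipher: shift "jiwnvx" by 17
  'j' (pos 9) + 17 = pos 0 = 'a'
  'i' (pos 8) + 17 = pos 25 = 'z'
  'w' (pos 22) + 17 = pos 13 = 'n'
  'n' (pos 13) + 17 = pos 4 = 'e'
  'v' (pos 21) + 17 = pos 12 = 'm'
  'x' (pos 23) + 17 = pos 14 = 'o'
Result: aznemo

aznemo


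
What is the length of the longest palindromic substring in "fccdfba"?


Input: "fccdfba"
Checking substrings for palindromes:
  [1:3] "cc" (len 2) => palindrome
Longest palindromic substring: "cc" with length 2

2


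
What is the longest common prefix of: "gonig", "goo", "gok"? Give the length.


Words: gonig, goo, gok
  Position 0: all 'g' => match
  Position 1: all 'o' => match
  Position 2: ('n', 'o', 'k') => mismatch, stop
LCP = "go" (length 2)

2


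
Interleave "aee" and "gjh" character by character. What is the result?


Interleaving "aee" and "gjh":
  Position 0: 'a' from first, 'g' from second => "ag"
  Position 1: 'e' from first, 'j' from second => "ej"
  Position 2: 'e' from first, 'h' from second => "eh"
Result: agejeh

agejeh


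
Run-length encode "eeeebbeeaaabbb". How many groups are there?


Input: eeeebbeeaaabbb
Scanning for consecutive runs:
  Group 1: 'e' x 4 (positions 0-3)
  Group 2: 'b' x 2 (positions 4-5)
  Group 3: 'e' x 2 (positions 6-7)
  Group 4: 'a' x 3 (positions 8-10)
  Group 5: 'b' x 3 (positions 11-13)
Total groups: 5

5


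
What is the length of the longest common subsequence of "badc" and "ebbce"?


LCS of "badc" and "ebbce"
DP table:
           e    b    b    c    e
      0    0    0    0    0    0
  b   0    0    1    1    1    1
  a   0    0    1    1    1    1
  d   0    0    1    1    1    1
  c   0    0    1    1    2    2
LCS length = dp[4][5] = 2

2


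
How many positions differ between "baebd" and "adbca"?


Comparing "baebd" and "adbca" position by position:
  Position 0: 'b' vs 'a' => DIFFER
  Position 1: 'a' vs 'd' => DIFFER
  Position 2: 'e' vs 'b' => DIFFER
  Position 3: 'b' vs 'c' => DIFFER
  Position 4: 'd' vs 'a' => DIFFER
Positions that differ: 5

5


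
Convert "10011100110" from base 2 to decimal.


Input: "10011100110" in base 2
Positional expansion:
  Digit '1' (value 1) x 2^10 = 1024
  Digit '0' (value 0) x 2^9 = 0
  Digit '0' (value 0) x 2^8 = 0
  Digit '1' (value 1) x 2^7 = 128
  Digit '1' (value 1) x 2^6 = 64
  Digit '1' (value 1) x 2^5 = 32
  Digit '0' (value 0) x 2^4 = 0
  Digit '0' (value 0) x 2^3 = 0
  Digit '1' (value 1) x 2^2 = 4
  Digit '1' (value 1) x 2^1 = 2
  Digit '0' (value 0) x 2^0 = 0
Sum = 1254

1254


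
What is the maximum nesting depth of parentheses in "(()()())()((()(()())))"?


Input: "(()()())()((()(()())))"
Tracking depth:
  Position 0 '(': depth becomes 1
  Position 1 '(': depth becomes 2
  Position 2 ')': depth becomes 1
  Position 3 '(': depth becomes 2
  Position 4 ')': depth becomes 1
  Position 5 '(': depth becomes 2
  Position 6 ')': depth becomes 1
  Position 7 ')': depth becomes 0
  Position 8 '(': depth becomes 1
  Position 9 ')': depth becomes 0
  Position 10 '(': depth becomes 1
  Position 11 '(': depth becomes 2
  Position 12 '(': depth becomes 3
  Position 13 ')': depth becomes 2
  Position 14 '(': depth becomes 3
  Position 15 '(': depth becomes 4
  Position 16 ')': depth becomes 3
  Position 17 '(': depth becomes 4
  Position 18 ')': depth becomes 3
  Position 19 ')': depth becomes 2
  Position 20 ')': depth becomes 1
  Position 21 ')': depth becomes 0
Maximum depth reached: 4

4


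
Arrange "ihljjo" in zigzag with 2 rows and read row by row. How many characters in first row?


Zigzag "ihljjo" into 2 rows:
Placing characters:
  'i' => row 0
  'h' => row 1
  'l' => row 0
  'j' => row 1
  'j' => row 0
  'o' => row 1
Rows:
  Row 0: "ilj"
  Row 1: "hjo"
First row length: 3

3


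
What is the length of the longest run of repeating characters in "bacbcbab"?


Input: "bacbcbab"
Scanning for longest run:
  Position 1 ('a'): new char, reset run to 1
  Position 2 ('c'): new char, reset run to 1
  Position 3 ('b'): new char, reset run to 1
  Position 4 ('c'): new char, reset run to 1
  Position 5 ('b'): new char, reset run to 1
  Position 6 ('a'): new char, reset run to 1
  Position 7 ('b'): new char, reset run to 1
Longest run: 'b' with length 1

1


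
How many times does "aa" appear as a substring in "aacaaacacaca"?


Searching for "aa" in "aacaaacacaca"
Scanning each position:
  Position 0: "aa" => MATCH
  Position 1: "ac" => no
  Position 2: "ca" => no
  Position 3: "aa" => MATCH
  Position 4: "aa" => MATCH
  Position 5: "ac" => no
  Position 6: "ca" => no
  Position 7: "ac" => no
  Position 8: "ca" => no
  Position 9: "ac" => no
  Position 10: "ca" => no
Total occurrences: 3

3


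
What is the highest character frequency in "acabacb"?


Input: acabacb
Character counts:
  'a': 3
  'b': 2
  'c': 2
Maximum frequency: 3

3


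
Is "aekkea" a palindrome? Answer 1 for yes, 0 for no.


Input: aekkea
Reversed: aekkea
  Compare pos 0 ('a') with pos 5 ('a'): match
  Compare pos 1 ('e') with pos 4 ('e'): match
  Compare pos 2 ('k') with pos 3 ('k'): match
Result: palindrome

1


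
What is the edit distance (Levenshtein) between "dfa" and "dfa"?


Computing edit distance: "dfa" -> "dfa"
DP table:
           d    f    a
      0    1    2    3
  d   1    0    1    2
  f   2    1    0    1
  a   3    2    1    0
Edit distance = dp[3][3] = 0

0


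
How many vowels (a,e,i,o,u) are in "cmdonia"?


Input: cmdonia
Checking each character:
  'c' at position 0: consonant
  'm' at position 1: consonant
  'd' at position 2: consonant
  'o' at position 3: vowel (running total: 1)
  'n' at position 4: consonant
  'i' at position 5: vowel (running total: 2)
  'a' at position 6: vowel (running total: 3)
Total vowels: 3

3


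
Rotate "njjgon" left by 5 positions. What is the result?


Input: "njjgon", rotate left by 5
First 5 characters: "njjgo"
Remaining characters: "n"
Concatenate remaining + first: "n" + "njjgo" = "nnjjgo"

nnjjgo


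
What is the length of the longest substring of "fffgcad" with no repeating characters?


Input: "fffgcad"
Sliding window (track last position of each char):
  Position 0 ('f'): window [0,0] length 1 -- new best
  Position 1 ('f'): repeat (last at 0), move window start to 1
  Position 1 ('f'): window [1,1] length 1
  Position 2 ('f'): repeat (last at 1), move window start to 2
  Position 2 ('f'): window [2,2] length 1
  Position 3 ('g'): window [2,3] length 2 -- new best
  Position 4 ('c'): window [2,4] length 3 -- new best
  Position 5 ('a'): window [2,5] length 4 -- new best
  Position 6 ('d'): window [2,6] length 5 -- new best
Longest substring with no repeats: "fgcad" with length 5

5


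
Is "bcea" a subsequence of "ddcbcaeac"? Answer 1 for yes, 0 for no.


Check if "bcea" is a subsequence of "ddcbcaeac"
Greedy scan:
  Position 0 ('d'): no match needed
  Position 1 ('d'): no match needed
  Position 2 ('c'): no match needed
  Position 3 ('b'): matches sub[0] = 'b'
  Position 4 ('c'): matches sub[1] = 'c'
  Position 5 ('a'): no match needed
  Position 6 ('e'): matches sub[2] = 'e'
  Position 7 ('a'): matches sub[3] = 'a'
  Position 8 ('c'): no match needed
All 4 characters matched => is a subsequence

1


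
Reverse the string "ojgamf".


Input: ojgamf
Reading characters right to left:
  Position 5: 'f'
  Position 4: 'm'
  Position 3: 'a'
  Position 2: 'g'
  Position 1: 'j'
  Position 0: 'o'
Reversed: fmagjo

fmagjo


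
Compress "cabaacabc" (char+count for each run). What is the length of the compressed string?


Input: cabaacabc
Runs:
  'c' x 1 => "c1"
  'a' x 1 => "a1"
  'b' x 1 => "b1"
  'a' x 2 => "a2"
  'c' x 1 => "c1"
  'a' x 1 => "a1"
  'b' x 1 => "b1"
  'c' x 1 => "c1"
Compressed: "c1a1b1a2c1a1b1c1"
Compressed length: 16

16


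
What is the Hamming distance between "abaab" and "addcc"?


Comparing "abaab" and "addcc" position by position:
  Position 0: 'a' vs 'a' => same
  Position 1: 'b' vs 'd' => differ
  Position 2: 'a' vs 'd' => differ
  Position 3: 'a' vs 'c' => differ
  Position 4: 'b' vs 'c' => differ
Total differences (Hamming distance): 4

4


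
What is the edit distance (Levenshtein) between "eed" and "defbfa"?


Computing edit distance: "eed" -> "defbfa"
DP table:
           d    e    f    b    f    a
      0    1    2    3    4    5    6
  e   1    1    1    2    3    4    5
  e   2    2    1    2    3    4    5
  d   3    2    2    2    3    4    5
Edit distance = dp[3][6] = 5

5


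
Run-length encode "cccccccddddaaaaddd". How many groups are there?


Input: cccccccddddaaaaddd
Scanning for consecutive runs:
  Group 1: 'c' x 7 (positions 0-6)
  Group 2: 'd' x 4 (positions 7-10)
  Group 3: 'a' x 4 (positions 11-14)
  Group 4: 'd' x 3 (positions 15-17)
Total groups: 4

4


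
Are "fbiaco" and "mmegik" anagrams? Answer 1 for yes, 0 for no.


Strings: "fbiaco", "mmegik"
Sorted first:  abcfio
Sorted second: egikmm
Differ at position 0: 'a' vs 'e' => not anagrams

0


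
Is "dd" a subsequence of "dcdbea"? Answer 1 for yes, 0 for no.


Check if "dd" is a subsequence of "dcdbea"
Greedy scan:
  Position 0 ('d'): matches sub[0] = 'd'
  Position 1 ('c'): no match needed
  Position 2 ('d'): matches sub[1] = 'd'
  Position 3 ('b'): no match needed
  Position 4 ('e'): no match needed
  Position 5 ('a'): no match needed
All 2 characters matched => is a subsequence

1


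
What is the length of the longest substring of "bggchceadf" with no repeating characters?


Input: "bggchceadf"
Sliding window (track last position of each char):
  Position 0 ('b'): window [0,0] length 1 -- new best
  Position 1 ('g'): window [0,1] length 2 -- new best
  Position 2 ('g'): repeat (last at 1), move window start to 2
  Position 2 ('g'): window [2,2] length 1
  Position 3 ('c'): window [2,3] length 2
  Position 4 ('h'): window [2,4] length 3 -- new best
  Position 5 ('c'): repeat (last at 3), move window start to 4
  Position 5 ('c'): window [4,5] length 2
  Position 6 ('e'): window [4,6] length 3
  Position 7 ('a'): window [4,7] length 4 -- new best
  Position 8 ('d'): window [4,8] length 5 -- new best
  Position 9 ('f'): window [4,9] length 6 -- new best
Longest substring with no repeats: "hceadf" with length 6

6


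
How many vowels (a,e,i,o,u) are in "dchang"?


Input: dchang
Checking each character:
  'd' at position 0: consonant
  'c' at position 1: consonant
  'h' at position 2: consonant
  'a' at position 3: vowel (running total: 1)
  'n' at position 4: consonant
  'g' at position 5: consonant
Total vowels: 1

1


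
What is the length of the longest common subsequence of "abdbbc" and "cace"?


LCS of "abdbbc" and "cace"
DP table:
           c    a    c    e
      0    0    0    0    0
  a   0    0    1    1    1
  b   0    0    1    1    1
  d   0    0    1    1    1
  b   0    0    1    1    1
  b   0    0    1    1    1
  c   0    1    1    2    2
LCS length = dp[6][4] = 2

2


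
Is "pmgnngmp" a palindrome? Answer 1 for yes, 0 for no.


Input: pmgnngmp
Reversed: pmgnngmp
  Compare pos 0 ('p') with pos 7 ('p'): match
  Compare pos 1 ('m') with pos 6 ('m'): match
  Compare pos 2 ('g') with pos 5 ('g'): match
  Compare pos 3 ('n') with pos 4 ('n'): match
Result: palindrome

1


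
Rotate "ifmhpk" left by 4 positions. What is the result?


Input: "ifmhpk", rotate left by 4
First 4 characters: "ifmh"
Remaining characters: "pk"
Concatenate remaining + first: "pk" + "ifmh" = "pkifmh"

pkifmh


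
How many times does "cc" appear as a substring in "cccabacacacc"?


Searching for "cc" in "cccabacacacc"
Scanning each position:
  Position 0: "cc" => MATCH
  Position 1: "cc" => MATCH
  Position 2: "ca" => no
  Position 3: "ab" => no
  Position 4: "ba" => no
  Position 5: "ac" => no
  Position 6: "ca" => no
  Position 7: "ac" => no
  Position 8: "ca" => no
  Position 9: "ac" => no
  Position 10: "cc" => MATCH
Total occurrences: 3

3


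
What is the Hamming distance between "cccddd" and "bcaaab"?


Comparing "cccddd" and "bcaaab" position by position:
  Position 0: 'c' vs 'b' => differ
  Position 1: 'c' vs 'c' => same
  Position 2: 'c' vs 'a' => differ
  Position 3: 'd' vs 'a' => differ
  Position 4: 'd' vs 'a' => differ
  Position 5: 'd' vs 'b' => differ
Total differences (Hamming distance): 5

5


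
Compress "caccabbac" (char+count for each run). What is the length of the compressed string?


Input: caccabbac
Runs:
  'c' x 1 => "c1"
  'a' x 1 => "a1"
  'c' x 2 => "c2"
  'a' x 1 => "a1"
  'b' x 2 => "b2"
  'a' x 1 => "a1"
  'c' x 1 => "c1"
Compressed: "c1a1c2a1b2a1c1"
Compressed length: 14

14


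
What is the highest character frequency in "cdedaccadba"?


Input: cdedaccadba
Character counts:
  'a': 3
  'b': 1
  'c': 3
  'd': 3
  'e': 1
Maximum frequency: 3

3


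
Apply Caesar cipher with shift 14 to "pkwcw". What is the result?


Caesar cipher: shift "pkwcw" by 14
  'p' (pos 15) + 14 = pos 3 = 'd'
  'k' (pos 10) + 14 = pos 24 = 'y'
  'w' (pos 22) + 14 = pos 10 = 'k'
  'c' (pos 2) + 14 = pos 16 = 'q'
  'w' (pos 22) + 14 = pos 10 = 'k'
Result: dykqk

dykqk


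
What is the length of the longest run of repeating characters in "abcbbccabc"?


Input: "abcbbccabc"
Scanning for longest run:
  Position 1 ('b'): new char, reset run to 1
  Position 2 ('c'): new char, reset run to 1
  Position 3 ('b'): new char, reset run to 1
  Position 4 ('b'): continues run of 'b', length=2
  Position 5 ('c'): new char, reset run to 1
  Position 6 ('c'): continues run of 'c', length=2
  Position 7 ('a'): new char, reset run to 1
  Position 8 ('b'): new char, reset run to 1
  Position 9 ('c'): new char, reset run to 1
Longest run: 'b' with length 2

2
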